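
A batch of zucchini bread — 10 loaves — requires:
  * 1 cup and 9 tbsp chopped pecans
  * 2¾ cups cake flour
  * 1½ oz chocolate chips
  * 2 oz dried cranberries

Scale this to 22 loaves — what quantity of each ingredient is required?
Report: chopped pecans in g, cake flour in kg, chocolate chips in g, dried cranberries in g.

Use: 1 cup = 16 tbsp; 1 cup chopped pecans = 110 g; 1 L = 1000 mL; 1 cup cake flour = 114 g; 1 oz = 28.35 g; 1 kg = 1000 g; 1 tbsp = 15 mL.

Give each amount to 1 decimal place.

Scaling factor: 22/10 = 11/5 = 2.2.
chopped pecans: (1 cup + 9 tbsp = 1.5625 cup) × 11/5 × 110 g/cup ≈ 378.1 g
cake flour: 2.75 cup × 11/5 × 114 g/cup ÷ 1000 g/kg ≈ 0.7 kg
chocolate chips: 1.5 oz × 11/5 × 28.35 g/oz ≈ 93.6 g
dried cranberries: 2 oz × 11/5 × 28.35 g/oz ≈ 124.7 g

chopped pecans: 378.1 g; cake flour: 0.7 kg; chocolate chips: 93.6 g; dried cranberries: 124.7 g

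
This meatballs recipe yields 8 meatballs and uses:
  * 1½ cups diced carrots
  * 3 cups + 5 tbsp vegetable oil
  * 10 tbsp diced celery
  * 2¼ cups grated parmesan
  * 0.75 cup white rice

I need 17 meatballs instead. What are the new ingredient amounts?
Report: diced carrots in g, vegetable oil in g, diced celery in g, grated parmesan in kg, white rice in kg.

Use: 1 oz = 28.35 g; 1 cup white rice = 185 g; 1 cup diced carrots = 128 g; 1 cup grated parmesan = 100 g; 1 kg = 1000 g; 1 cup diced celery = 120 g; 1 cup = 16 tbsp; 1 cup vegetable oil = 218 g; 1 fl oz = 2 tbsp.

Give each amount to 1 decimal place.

Scaling factor: 17/8 = 2.125.
diced carrots: 1.5 cup × 17/8 × 128 g/cup = 408.0 g
vegetable oil: (3 cup + 5 tbsp = 3.3125 cup) × 17/8 × 218 g/cup ≈ 1534.5 g
diced celery: 10 tbsp × 17/8 ÷ 16 tbsp/cup × 120 g/cup ≈ 159.4 g
grated parmesan: 2.25 cup × 17/8 × 100 g/cup ÷ 1000 g/kg ≈ 0.5 kg
white rice: 0.75 cup × 17/8 × 185 g/cup ÷ 1000 g/kg ≈ 0.3 kg

diced carrots: 408.0 g; vegetable oil: 1534.5 g; diced celery: 159.4 g; grated parmesan: 0.5 kg; white rice: 0.3 kg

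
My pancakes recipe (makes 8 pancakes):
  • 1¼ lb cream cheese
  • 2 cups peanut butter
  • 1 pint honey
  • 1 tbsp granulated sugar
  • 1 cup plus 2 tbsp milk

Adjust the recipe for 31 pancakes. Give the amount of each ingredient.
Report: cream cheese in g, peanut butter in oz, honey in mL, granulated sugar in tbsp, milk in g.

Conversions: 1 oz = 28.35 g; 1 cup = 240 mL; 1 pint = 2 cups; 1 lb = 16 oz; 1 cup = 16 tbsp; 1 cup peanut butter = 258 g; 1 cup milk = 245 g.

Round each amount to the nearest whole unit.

Scaling factor: 31/8 = 3.875.
cream cheese: 1.25 lb × 31/8 × 16 oz/lb × 28.35 g/oz ≈ 2197 g
peanut butter: 2 cup × 31/8 × 258 g/cup ÷ 28.35 g/oz ≈ 71 oz
honey: 1 pint × 31/8 × 2 cup/pint × 240 mL/cup = 1860 mL
granulated sugar: 1 tbsp × 31/8 ≈ 4 tbsp
milk: (1 cup + 2 tbsp = 1.125 cup) × 31/8 × 245 g/cup ≈ 1068 g

cream cheese: 2197 g; peanut butter: 71 oz; honey: 1860 mL; granulated sugar: 4 tbsp; milk: 1068 g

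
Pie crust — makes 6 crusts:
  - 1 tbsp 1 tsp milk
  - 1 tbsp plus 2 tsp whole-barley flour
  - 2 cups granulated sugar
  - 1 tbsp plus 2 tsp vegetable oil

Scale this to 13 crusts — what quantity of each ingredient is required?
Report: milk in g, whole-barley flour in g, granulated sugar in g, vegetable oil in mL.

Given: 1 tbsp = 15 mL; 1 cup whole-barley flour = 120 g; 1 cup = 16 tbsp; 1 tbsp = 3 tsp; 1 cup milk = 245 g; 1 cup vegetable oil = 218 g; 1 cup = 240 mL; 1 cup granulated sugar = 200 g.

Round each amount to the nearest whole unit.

milk: 44 g; whole-barley flour: 27 g; granulated sugar: 867 g; vegetable oil: 54 mL

Scaling factor: 13/6.
milk: (1 tbsp + 1 tsp = 4/3 tbsp) × 13/6 ÷ 16 tbsp/cup × 245 g/cup ≈ 44 g
whole-barley flour: (1 tbsp + 2 tsp = 5/3 tbsp) × 13/6 ÷ 16 tbsp/cup × 120 g/cup ≈ 27 g
granulated sugar: 2 cup × 13/6 × 200 g/cup ≈ 867 g
vegetable oil: (1 tbsp + 2 tsp = 5/3 tbsp) × 13/6 × 15 mL/tbsp ≈ 54 mL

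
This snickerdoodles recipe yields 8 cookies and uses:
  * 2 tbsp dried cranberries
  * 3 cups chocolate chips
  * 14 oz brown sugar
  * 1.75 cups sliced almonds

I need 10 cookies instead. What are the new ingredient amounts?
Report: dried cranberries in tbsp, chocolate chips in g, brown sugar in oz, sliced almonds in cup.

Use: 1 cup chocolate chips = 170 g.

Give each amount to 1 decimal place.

Scaling factor: 10/8 = 5/4 = 1.25.
dried cranberries: 2 tbsp × 5/4 = 2.5 tbsp
chocolate chips: 3 cup × 5/4 × 170 g/cup = 637.5 g
brown sugar: 14 oz × 5/4 = 17.5 oz
sliced almonds: 1.75 cup × 5/4 ≈ 2.2 cup

dried cranberries: 2.5 tbsp; chocolate chips: 637.5 g; brown sugar: 17.5 oz; sliced almonds: 2.2 cup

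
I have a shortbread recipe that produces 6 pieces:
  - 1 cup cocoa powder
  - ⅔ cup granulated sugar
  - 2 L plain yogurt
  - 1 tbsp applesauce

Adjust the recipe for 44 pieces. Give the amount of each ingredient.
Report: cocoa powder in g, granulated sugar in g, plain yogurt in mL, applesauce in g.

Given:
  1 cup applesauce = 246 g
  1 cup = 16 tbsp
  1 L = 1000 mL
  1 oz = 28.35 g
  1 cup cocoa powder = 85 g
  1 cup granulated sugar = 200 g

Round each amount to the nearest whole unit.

cocoa powder: 623 g; granulated sugar: 978 g; plain yogurt: 14667 mL; applesauce: 113 g

Scaling factor: 44/6 = 22/3.
cocoa powder: 1 cup × 22/3 × 85 g/cup ≈ 623 g
granulated sugar: 2/3 cup × 22/3 × 200 g/cup ≈ 978 g
plain yogurt: 2 L × 22/3 × 1000 mL/L ≈ 14667 mL
applesauce: 1 tbsp × 22/3 ÷ 16 tbsp/cup × 246 g/cup ≈ 113 g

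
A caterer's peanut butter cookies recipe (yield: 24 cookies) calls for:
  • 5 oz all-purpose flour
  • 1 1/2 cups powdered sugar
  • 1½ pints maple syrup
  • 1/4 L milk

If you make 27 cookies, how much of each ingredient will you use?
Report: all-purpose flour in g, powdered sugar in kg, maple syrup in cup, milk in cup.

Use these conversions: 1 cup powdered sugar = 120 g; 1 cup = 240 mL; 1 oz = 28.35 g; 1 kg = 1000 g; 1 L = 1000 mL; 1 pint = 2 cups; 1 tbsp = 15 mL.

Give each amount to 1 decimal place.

Scaling factor: 27/24 = 9/8 = 1.125.
all-purpose flour: 5 oz × 9/8 × 28.35 g/oz ≈ 159.5 g
powdered sugar: 1.5 cup × 9/8 × 120 g/cup ÷ 1000 g/kg ≈ 0.2 kg
maple syrup: 1.5 pint × 9/8 × 2 cup/pint ≈ 3.4 cup
milk: 0.25 L × 9/8 × 1000 mL/L ÷ 240 mL/cup ≈ 1.2 cup

all-purpose flour: 159.5 g; powdered sugar: 0.2 kg; maple syrup: 3.4 cup; milk: 1.2 cup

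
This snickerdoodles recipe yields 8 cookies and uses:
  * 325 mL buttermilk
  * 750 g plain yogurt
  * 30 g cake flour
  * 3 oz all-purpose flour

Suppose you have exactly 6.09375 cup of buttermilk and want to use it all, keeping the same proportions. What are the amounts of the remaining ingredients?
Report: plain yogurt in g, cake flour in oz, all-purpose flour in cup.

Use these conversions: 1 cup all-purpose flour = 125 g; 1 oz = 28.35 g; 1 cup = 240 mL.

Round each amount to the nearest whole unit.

plain yogurt: 3375 g; cake flour: 5 oz; all-purpose flour: 3 cup

The original recipe has 65/48 cup of buttermilk, so the scaling factor is 6.09375 ÷ 65/48 = 9/2 = 4.5.
plain yogurt: 750 g × 9/2 = 3375 g
cake flour: 30 g × 9/2 ÷ 28.35 g/oz ≈ 5 oz
all-purpose flour: 3 oz × 9/2 × 28.35 g/oz ÷ 125 g/cup ≈ 3 cup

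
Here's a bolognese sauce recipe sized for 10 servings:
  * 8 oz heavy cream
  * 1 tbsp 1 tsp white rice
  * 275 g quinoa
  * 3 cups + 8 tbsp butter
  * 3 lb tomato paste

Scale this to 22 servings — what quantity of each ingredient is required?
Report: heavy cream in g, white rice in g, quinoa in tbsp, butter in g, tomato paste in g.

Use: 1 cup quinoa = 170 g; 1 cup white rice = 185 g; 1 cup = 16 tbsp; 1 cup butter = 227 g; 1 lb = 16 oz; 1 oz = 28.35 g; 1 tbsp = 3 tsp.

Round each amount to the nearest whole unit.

Scaling factor: 22/10 = 11/5 = 2.2.
heavy cream: 8 oz × 11/5 × 28.35 g/oz ≈ 499 g
white rice: (1 tbsp + 1 tsp = 4/3 tbsp) × 11/5 ÷ 16 tbsp/cup × 185 g/cup ≈ 34 g
quinoa: 275 g × 11/5 ÷ 170 g/cup × 16 tbsp/cup ≈ 57 tbsp
butter: (3 cup + 8 tbsp = 3.5 cup) × 11/5 × 227 g/cup ≈ 1748 g
tomato paste: 3 lb × 11/5 × 16 oz/lb × 28.35 g/oz ≈ 2994 g

heavy cream: 499 g; white rice: 34 g; quinoa: 57 tbsp; butter: 1748 g; tomato paste: 2994 g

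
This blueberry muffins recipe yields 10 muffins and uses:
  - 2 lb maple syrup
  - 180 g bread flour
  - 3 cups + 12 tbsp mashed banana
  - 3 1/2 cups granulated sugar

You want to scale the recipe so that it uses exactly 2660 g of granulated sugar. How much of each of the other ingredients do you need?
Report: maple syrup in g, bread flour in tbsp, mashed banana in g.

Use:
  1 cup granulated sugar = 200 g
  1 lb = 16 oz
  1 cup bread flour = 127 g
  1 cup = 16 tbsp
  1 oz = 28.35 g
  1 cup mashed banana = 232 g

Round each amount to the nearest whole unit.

The original recipe has 700 g of granulated sugar, so the scaling factor is 2660 ÷ 700 = 19/5 = 3.8.
maple syrup: 2 lb × 19/5 × 16 oz/lb × 28.35 g/oz ≈ 3447 g
bread flour: 180 g × 19/5 ÷ 127 g/cup × 16 tbsp/cup ≈ 86 tbsp
mashed banana: (3 cup + 12 tbsp = 3.75 cup) × 19/5 × 232 g/cup = 3306 g

maple syrup: 3447 g; bread flour: 86 tbsp; mashed banana: 3306 g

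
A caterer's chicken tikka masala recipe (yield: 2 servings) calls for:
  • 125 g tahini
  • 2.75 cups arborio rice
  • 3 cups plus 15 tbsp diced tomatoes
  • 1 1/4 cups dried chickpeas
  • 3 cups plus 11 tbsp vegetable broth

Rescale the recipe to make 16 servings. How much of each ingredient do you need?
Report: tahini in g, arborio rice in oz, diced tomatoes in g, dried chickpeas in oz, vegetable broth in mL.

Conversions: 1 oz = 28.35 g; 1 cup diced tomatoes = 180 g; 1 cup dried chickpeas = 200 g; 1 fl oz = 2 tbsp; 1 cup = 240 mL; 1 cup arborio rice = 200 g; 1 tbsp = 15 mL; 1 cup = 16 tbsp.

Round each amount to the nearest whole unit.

tahini: 1000 g; arborio rice: 155 oz; diced tomatoes: 5670 g; dried chickpeas: 71 oz; vegetable broth: 7080 mL

Scaling factor: 16/2 = 8.
tahini: 125 g × 8 = 1000 g
arborio rice: 2.75 cup × 8 × 200 g/cup ÷ 28.35 g/oz ≈ 155 oz
diced tomatoes: (3 cup + 15 tbsp = 3.9375 cup) × 8 × 180 g/cup = 5670 g
dried chickpeas: 1.25 cup × 8 × 200 g/cup ÷ 28.35 g/oz ≈ 71 oz
vegetable broth: (3 cup + 11 tbsp = 3.6875 cup) × 8 × 240 mL/cup = 7080 mL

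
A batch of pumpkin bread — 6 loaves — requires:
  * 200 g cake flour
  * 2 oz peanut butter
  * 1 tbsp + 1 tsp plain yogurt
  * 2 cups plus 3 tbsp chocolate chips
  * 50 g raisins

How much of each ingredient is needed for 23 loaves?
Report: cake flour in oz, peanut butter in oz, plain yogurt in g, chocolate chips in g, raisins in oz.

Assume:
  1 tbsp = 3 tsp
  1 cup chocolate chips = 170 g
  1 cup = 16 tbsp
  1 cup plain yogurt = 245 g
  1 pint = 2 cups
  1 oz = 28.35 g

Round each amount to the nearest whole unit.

cake flour: 27 oz; peanut butter: 8 oz; plain yogurt: 78 g; chocolate chips: 1426 g; raisins: 7 oz

Scaling factor: 23/6.
cake flour: 200 g × 23/6 ÷ 28.35 g/oz ≈ 27 oz
peanut butter: 2 oz × 23/6 ≈ 8 oz
plain yogurt: (1 tbsp + 1 tsp = 4/3 tbsp) × 23/6 ÷ 16 tbsp/cup × 245 g/cup ≈ 78 g
chocolate chips: (2 cup + 3 tbsp = 2.1875 cup) × 23/6 × 170 g/cup ≈ 1426 g
raisins: 50 g × 23/6 ÷ 28.35 g/oz ≈ 7 oz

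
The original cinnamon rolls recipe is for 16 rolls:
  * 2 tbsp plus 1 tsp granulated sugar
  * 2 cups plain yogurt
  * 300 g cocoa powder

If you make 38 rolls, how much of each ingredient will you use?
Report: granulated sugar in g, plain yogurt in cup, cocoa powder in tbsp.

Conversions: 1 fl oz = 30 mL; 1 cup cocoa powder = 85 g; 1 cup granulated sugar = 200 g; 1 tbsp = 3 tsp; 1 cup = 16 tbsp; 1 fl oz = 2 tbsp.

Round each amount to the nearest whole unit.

Scaling factor: 38/16 = 19/8 = 2.375.
granulated sugar: (2 tbsp + 1 tsp = 7/3 tbsp) × 19/8 ÷ 16 tbsp/cup × 200 g/cup ≈ 69 g
plain yogurt: 2 cup × 19/8 ≈ 5 cup
cocoa powder: 300 g × 19/8 ÷ 85 g/cup × 16 tbsp/cup ≈ 134 tbsp

granulated sugar: 69 g; plain yogurt: 5 cup; cocoa powder: 134 tbsp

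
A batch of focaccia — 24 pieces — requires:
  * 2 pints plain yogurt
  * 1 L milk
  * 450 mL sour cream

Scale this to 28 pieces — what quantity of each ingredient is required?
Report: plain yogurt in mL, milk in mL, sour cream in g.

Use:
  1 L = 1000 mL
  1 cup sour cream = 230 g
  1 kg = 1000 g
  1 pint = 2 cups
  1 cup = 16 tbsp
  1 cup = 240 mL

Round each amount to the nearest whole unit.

Scaling factor: 28/24 = 7/6.
plain yogurt: 2 pint × 7/6 × 2 cup/pint × 240 mL/cup = 1120 mL
milk: 1 L × 7/6 × 1000 mL/L ≈ 1167 mL
sour cream: 450 mL × 7/6 ÷ 240 mL/cup × 230 g/cup ≈ 503 g

plain yogurt: 1120 mL; milk: 1167 mL; sour cream: 503 g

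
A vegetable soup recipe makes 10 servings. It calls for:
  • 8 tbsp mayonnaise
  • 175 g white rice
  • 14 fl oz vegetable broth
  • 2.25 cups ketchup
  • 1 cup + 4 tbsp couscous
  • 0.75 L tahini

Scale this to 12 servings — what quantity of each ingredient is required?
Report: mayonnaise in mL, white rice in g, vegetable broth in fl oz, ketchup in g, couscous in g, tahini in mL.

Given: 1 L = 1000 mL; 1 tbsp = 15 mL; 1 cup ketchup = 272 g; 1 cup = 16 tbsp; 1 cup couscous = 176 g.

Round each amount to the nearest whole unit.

mayonnaise: 144 mL; white rice: 210 g; vegetable broth: 17 fl oz; ketchup: 734 g; couscous: 264 g; tahini: 900 mL

Scaling factor: 12/10 = 6/5 = 1.2.
mayonnaise: 8 tbsp × 6/5 × 15 mL/tbsp = 144 mL
white rice: 175 g × 6/5 = 210 g
vegetable broth: 14 fl oz × 6/5 ≈ 17 fl oz
ketchup: 2.25 cup × 6/5 × 272 g/cup ≈ 734 g
couscous: (1 cup + 4 tbsp = 1.25 cup) × 6/5 × 176 g/cup = 264 g
tahini: 0.75 L × 6/5 × 1000 mL/L = 900 mL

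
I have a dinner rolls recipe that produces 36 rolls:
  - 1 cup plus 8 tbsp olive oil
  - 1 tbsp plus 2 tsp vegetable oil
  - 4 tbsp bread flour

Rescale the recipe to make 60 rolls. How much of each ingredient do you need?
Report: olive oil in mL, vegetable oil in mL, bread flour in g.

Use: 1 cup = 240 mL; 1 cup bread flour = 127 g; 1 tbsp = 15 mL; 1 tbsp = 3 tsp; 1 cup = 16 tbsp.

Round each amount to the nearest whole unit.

Scaling factor: 60/36 = 5/3.
olive oil: (1 cup + 8 tbsp = 1.5 cup) × 5/3 × 240 mL/cup = 600 mL
vegetable oil: (1 tbsp + 2 tsp = 5/3 tbsp) × 5/3 × 15 mL/tbsp ≈ 42 mL
bread flour: 4 tbsp × 5/3 ÷ 16 tbsp/cup × 127 g/cup ≈ 53 g

olive oil: 600 mL; vegetable oil: 42 mL; bread flour: 53 g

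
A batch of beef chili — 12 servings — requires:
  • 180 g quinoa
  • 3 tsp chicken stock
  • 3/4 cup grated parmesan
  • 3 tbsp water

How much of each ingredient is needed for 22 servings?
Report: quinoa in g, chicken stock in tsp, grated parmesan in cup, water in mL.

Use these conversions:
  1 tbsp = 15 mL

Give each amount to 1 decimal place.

Scaling factor: 22/12 = 11/6.
quinoa: 180 g × 11/6 = 330.0 g
chicken stock: 3 tsp × 11/6 = 5.5 tsp
grated parmesan: 0.75 cup × 11/6 ≈ 1.4 cup
water: 3 tbsp × 11/6 × 15 mL/tbsp = 82.5 mL

quinoa: 330.0 g; chicken stock: 5.5 tsp; grated parmesan: 1.4 cup; water: 82.5 mL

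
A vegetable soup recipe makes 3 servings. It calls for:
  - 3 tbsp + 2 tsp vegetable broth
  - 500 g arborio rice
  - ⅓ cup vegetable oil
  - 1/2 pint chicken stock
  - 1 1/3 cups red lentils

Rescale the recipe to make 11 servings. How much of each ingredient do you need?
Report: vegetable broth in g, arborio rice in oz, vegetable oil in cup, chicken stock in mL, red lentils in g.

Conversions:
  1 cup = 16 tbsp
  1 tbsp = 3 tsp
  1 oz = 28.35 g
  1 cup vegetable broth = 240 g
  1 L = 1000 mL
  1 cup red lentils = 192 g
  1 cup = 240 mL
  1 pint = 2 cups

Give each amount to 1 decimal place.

vegetable broth: 201.7 g; arborio rice: 64.7 oz; vegetable oil: 1.2 cup; chicken stock: 880.0 mL; red lentils: 938.7 g

Scaling factor: 11/3.
vegetable broth: (3 tbsp + 2 tsp = 11/3 tbsp) × 11/3 ÷ 16 tbsp/cup × 240 g/cup ≈ 201.7 g
arborio rice: 500 g × 11/3 ÷ 28.35 g/oz ≈ 64.7 oz
vegetable oil: 1/3 cup × 11/3 ≈ 1.2 cup
chicken stock: 0.5 pint × 11/3 × 2 cup/pint × 240 mL/cup = 880.0 mL
red lentils: 4/3 cup × 11/3 × 192 g/cup ≈ 938.7 g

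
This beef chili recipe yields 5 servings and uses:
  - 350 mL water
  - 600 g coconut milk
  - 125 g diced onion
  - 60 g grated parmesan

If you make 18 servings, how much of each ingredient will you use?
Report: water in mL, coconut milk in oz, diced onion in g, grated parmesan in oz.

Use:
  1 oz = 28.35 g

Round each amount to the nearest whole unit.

water: 1260 mL; coconut milk: 76 oz; diced onion: 450 g; grated parmesan: 8 oz

Scaling factor: 18/5 = 3.6.
water: 350 mL × 18/5 = 1260 mL
coconut milk: 600 g × 18/5 ÷ 28.35 g/oz ≈ 76 oz
diced onion: 125 g × 18/5 = 450 g
grated parmesan: 60 g × 18/5 ÷ 28.35 g/oz ≈ 8 oz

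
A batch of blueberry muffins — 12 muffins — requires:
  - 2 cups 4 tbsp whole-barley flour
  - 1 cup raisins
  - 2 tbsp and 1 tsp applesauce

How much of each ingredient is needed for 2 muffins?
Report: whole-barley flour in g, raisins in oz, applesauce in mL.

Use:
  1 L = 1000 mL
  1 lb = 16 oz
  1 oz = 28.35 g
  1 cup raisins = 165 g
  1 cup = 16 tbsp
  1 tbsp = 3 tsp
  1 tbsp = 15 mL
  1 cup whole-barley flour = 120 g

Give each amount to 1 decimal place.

whole-barley flour: 45.0 g; raisins: 1.0 oz; applesauce: 5.8 mL

Scaling factor: 2/12 = 1/6.
whole-barley flour: (2 cup + 4 tbsp = 2.25 cup) × 1/6 × 120 g/cup = 45.0 g
raisins: 1 cup × 1/6 × 165 g/cup ÷ 28.35 g/oz ≈ 1.0 oz
applesauce: (2 tbsp + 1 tsp = 7/3 tbsp) × 1/6 × 15 mL/tbsp ≈ 5.8 mL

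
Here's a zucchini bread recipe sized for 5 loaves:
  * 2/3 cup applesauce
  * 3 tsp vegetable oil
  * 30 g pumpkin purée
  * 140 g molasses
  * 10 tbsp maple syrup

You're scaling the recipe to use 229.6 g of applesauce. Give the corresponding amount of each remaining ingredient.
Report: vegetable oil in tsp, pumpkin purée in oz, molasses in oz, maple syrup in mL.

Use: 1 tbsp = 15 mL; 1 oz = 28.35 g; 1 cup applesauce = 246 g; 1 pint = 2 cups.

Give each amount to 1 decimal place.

vegetable oil: 4.2 tsp; pumpkin purée: 1.5 oz; molasses: 6.9 oz; maple syrup: 210.0 mL

The original recipe has 164 g of applesauce, so the scaling factor is 229.6 ÷ 164 = 7/5 = 1.4.
vegetable oil: 3 tsp × 7/5 = 4.2 tsp
pumpkin purée: 30 g × 7/5 ÷ 28.35 g/oz ≈ 1.5 oz
molasses: 140 g × 7/5 ÷ 28.35 g/oz ≈ 6.9 oz
maple syrup: 10 tbsp × 7/5 × 15 mL/tbsp = 210.0 mL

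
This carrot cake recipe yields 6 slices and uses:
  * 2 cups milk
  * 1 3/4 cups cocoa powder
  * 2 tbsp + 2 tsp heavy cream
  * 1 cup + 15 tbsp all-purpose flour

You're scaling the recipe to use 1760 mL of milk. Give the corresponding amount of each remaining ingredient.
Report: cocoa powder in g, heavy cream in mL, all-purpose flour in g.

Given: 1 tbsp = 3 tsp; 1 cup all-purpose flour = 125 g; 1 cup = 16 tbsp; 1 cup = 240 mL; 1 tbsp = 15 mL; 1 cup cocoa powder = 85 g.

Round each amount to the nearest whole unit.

The original recipe has 480 mL of milk, so the scaling factor is 1760 ÷ 480 = 11/3.
cocoa powder: 1.75 cup × 11/3 × 85 g/cup ≈ 545 g
heavy cream: (2 tbsp + 2 tsp = 8/3 tbsp) × 11/3 × 15 mL/tbsp ≈ 147 mL
all-purpose flour: (1 cup + 15 tbsp = 1.9375 cup) × 11/3 × 125 g/cup ≈ 888 g

cocoa powder: 545 g; heavy cream: 147 mL; all-purpose flour: 888 g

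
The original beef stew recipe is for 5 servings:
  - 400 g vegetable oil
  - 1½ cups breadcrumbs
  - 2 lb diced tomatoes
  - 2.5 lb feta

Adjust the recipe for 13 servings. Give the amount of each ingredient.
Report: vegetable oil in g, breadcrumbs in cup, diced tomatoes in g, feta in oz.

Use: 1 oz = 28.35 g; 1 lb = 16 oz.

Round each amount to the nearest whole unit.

vegetable oil: 1040 g; breadcrumbs: 4 cup; diced tomatoes: 2359 g; feta: 104 oz

Scaling factor: 13/5 = 2.6.
vegetable oil: 400 g × 13/5 = 1040 g
breadcrumbs: 1.5 cup × 13/5 ≈ 4 cup
diced tomatoes: 2 lb × 13/5 × 16 oz/lb × 28.35 g/oz ≈ 2359 g
feta: 2.5 lb × 13/5 × 16 oz/lb = 104 oz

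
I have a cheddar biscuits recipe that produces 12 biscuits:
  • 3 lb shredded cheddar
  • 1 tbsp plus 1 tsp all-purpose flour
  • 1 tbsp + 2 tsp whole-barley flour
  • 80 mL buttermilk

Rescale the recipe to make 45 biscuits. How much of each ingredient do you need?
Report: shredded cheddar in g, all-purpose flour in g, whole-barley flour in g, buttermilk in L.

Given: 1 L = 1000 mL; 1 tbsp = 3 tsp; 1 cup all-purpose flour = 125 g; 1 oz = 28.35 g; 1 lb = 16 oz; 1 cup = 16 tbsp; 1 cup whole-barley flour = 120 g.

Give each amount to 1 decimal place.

shredded cheddar: 5103.0 g; all-purpose flour: 39.1 g; whole-barley flour: 46.9 g; buttermilk: 0.3 L

Scaling factor: 45/12 = 15/4 = 3.75.
shredded cheddar: 3 lb × 15/4 × 16 oz/lb × 28.35 g/oz = 5103.0 g
all-purpose flour: (1 tbsp + 1 tsp = 4/3 tbsp) × 15/4 ÷ 16 tbsp/cup × 125 g/cup ≈ 39.1 g
whole-barley flour: (1 tbsp + 2 tsp = 5/3 tbsp) × 15/4 ÷ 16 tbsp/cup × 120 g/cup ≈ 46.9 g
buttermilk: 80 mL × 15/4 ÷ 1000 mL/L = 0.3 L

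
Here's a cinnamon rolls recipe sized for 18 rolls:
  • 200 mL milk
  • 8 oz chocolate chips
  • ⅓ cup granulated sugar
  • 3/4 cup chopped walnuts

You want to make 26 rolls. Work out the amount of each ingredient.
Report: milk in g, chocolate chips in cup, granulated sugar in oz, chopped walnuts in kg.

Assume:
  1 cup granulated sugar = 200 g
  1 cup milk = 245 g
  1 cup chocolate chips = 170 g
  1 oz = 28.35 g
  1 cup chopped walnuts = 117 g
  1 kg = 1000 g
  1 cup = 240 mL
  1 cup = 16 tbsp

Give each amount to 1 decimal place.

milk: 294.9 g; chocolate chips: 1.9 cup; granulated sugar: 3.4 oz; chopped walnuts: 0.1 kg

Scaling factor: 26/18 = 13/9.
milk: 200 mL × 13/9 ÷ 240 mL/cup × 245 g/cup ≈ 294.9 g
chocolate chips: 8 oz × 13/9 × 28.35 g/oz ÷ 170 g/cup ≈ 1.9 cup
granulated sugar: 1/3 cup × 13/9 × 200 g/cup ÷ 28.35 g/oz ≈ 3.4 oz
chopped walnuts: 0.75 cup × 13/9 × 117 g/cup ÷ 1000 g/kg ≈ 0.1 kg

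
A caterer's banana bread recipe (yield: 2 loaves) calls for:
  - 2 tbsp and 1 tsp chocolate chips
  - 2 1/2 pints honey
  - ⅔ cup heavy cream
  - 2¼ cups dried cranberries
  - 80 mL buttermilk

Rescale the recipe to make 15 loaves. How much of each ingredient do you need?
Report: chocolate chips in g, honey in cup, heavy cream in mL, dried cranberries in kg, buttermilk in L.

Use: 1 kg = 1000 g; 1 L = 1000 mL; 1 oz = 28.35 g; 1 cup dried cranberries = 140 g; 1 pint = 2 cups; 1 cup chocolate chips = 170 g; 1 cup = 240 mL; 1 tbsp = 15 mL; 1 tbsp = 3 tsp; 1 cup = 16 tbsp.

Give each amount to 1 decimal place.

chocolate chips: 185.9 g; honey: 37.5 cup; heavy cream: 1200.0 mL; dried cranberries: 2.4 kg; buttermilk: 0.6 L

Scaling factor: 15/2 = 7.5.
chocolate chips: (2 tbsp + 1 tsp = 7/3 tbsp) × 15/2 ÷ 16 tbsp/cup × 170 g/cup ≈ 185.9 g
honey: 2.5 pint × 15/2 × 2 cup/pint = 37.5 cup
heavy cream: 2/3 cup × 15/2 × 240 mL/cup = 1200.0 mL
dried cranberries: 2.25 cup × 15/2 × 140 g/cup ÷ 1000 g/kg ≈ 2.4 kg
buttermilk: 80 mL × 15/2 ÷ 1000 mL/L = 0.6 L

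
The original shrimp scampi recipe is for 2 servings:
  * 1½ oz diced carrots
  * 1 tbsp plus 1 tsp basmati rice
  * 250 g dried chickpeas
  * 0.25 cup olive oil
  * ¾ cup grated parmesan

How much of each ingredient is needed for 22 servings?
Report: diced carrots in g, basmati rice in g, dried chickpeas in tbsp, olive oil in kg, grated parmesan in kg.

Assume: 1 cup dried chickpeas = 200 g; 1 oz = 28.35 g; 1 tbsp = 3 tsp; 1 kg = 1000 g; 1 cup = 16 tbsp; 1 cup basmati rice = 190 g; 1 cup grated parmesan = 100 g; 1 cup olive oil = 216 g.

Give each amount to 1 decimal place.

diced carrots: 467.8 g; basmati rice: 174.2 g; dried chickpeas: 220.0 tbsp; olive oil: 0.6 kg; grated parmesan: 0.8 kg

Scaling factor: 22/2 = 11.
diced carrots: 1.5 oz × 11 × 28.35 g/oz ≈ 467.8 g
basmati rice: (1 tbsp + 1 tsp = 4/3 tbsp) × 11 ÷ 16 tbsp/cup × 190 g/cup ≈ 174.2 g
dried chickpeas: 250 g × 11 ÷ 200 g/cup × 16 tbsp/cup = 220.0 tbsp
olive oil: 0.25 cup × 11 × 216 g/cup ÷ 1000 g/kg ≈ 0.6 kg
grated parmesan: 0.75 cup × 11 × 100 g/cup ÷ 1000 g/kg ≈ 0.8 kg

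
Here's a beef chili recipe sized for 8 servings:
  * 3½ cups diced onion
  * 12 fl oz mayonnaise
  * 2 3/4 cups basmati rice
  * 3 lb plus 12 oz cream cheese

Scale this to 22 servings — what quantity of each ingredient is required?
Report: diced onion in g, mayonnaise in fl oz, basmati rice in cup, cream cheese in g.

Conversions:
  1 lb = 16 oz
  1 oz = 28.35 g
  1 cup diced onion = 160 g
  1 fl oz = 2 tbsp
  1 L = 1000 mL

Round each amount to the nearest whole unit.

diced onion: 1540 g; mayonnaise: 33 fl oz; basmati rice: 8 cup; cream cheese: 4678 g

Scaling factor: 22/8 = 11/4 = 2.75.
diced onion: 3.5 cup × 11/4 × 160 g/cup = 1540 g
mayonnaise: 12 fl oz × 11/4 = 33 fl oz
basmati rice: 2.75 cup × 11/4 ≈ 8 cup
cream cheese: (3 lb + 12 oz = 3.75 lb) × 11/4 × 16 oz/lb × 28.35 g/oz ≈ 4678 g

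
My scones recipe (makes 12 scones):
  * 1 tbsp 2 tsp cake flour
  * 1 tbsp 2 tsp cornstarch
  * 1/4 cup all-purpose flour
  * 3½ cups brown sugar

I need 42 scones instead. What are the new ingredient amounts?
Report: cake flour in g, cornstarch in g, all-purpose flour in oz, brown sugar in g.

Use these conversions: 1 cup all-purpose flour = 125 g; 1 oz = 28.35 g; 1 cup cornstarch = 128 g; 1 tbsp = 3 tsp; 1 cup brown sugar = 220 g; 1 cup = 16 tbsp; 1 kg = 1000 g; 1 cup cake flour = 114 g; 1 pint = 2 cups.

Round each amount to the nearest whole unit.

cake flour: 42 g; cornstarch: 47 g; all-purpose flour: 4 oz; brown sugar: 2695 g

Scaling factor: 42/12 = 7/2 = 3.5.
cake flour: (1 tbsp + 2 tsp = 5/3 tbsp) × 7/2 ÷ 16 tbsp/cup × 114 g/cup ≈ 42 g
cornstarch: (1 tbsp + 2 tsp = 5/3 tbsp) × 7/2 ÷ 16 tbsp/cup × 128 g/cup ≈ 47 g
all-purpose flour: 0.25 cup × 7/2 × 125 g/cup ÷ 28.35 g/oz ≈ 4 oz
brown sugar: 3.5 cup × 7/2 × 220 g/cup = 2695 g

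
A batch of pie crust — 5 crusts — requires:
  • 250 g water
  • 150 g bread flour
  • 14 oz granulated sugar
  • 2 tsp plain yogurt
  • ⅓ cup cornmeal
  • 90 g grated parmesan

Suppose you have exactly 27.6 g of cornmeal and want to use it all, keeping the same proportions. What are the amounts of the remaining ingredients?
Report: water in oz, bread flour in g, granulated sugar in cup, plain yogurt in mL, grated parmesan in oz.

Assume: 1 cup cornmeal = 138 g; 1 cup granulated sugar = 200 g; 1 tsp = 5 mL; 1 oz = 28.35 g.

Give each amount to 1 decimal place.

The original recipe has 46 g of cornmeal, so the scaling factor is 27.6 ÷ 46 = 3/5 = 0.6.
water: 250 g × 3/5 ÷ 28.35 g/oz ≈ 5.3 oz
bread flour: 150 g × 3/5 = 90.0 g
granulated sugar: 14 oz × 3/5 × 28.35 g/oz ÷ 200 g/cup ≈ 1.2 cup
plain yogurt: 2 tsp × 3/5 × 5 mL/tsp = 6.0 mL
grated parmesan: 90 g × 3/5 ÷ 28.35 g/oz ≈ 1.9 oz

water: 5.3 oz; bread flour: 90.0 g; granulated sugar: 1.2 cup; plain yogurt: 6.0 mL; grated parmesan: 1.9 oz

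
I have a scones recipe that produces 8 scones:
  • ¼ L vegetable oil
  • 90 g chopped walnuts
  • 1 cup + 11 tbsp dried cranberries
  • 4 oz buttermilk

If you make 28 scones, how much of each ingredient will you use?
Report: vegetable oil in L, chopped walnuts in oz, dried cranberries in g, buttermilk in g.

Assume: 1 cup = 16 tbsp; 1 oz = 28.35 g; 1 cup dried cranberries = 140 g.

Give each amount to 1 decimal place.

Scaling factor: 28/8 = 7/2 = 3.5.
vegetable oil: 0.25 L × 7/2 ≈ 0.9 L
chopped walnuts: 90 g × 7/2 ÷ 28.35 g/oz ≈ 11.1 oz
dried cranberries: (1 cup + 11 tbsp = 1.6875 cup) × 7/2 × 140 g/cup ≈ 826.9 g
buttermilk: 4 oz × 7/2 × 28.35 g/oz = 396.9 g

vegetable oil: 0.9 L; chopped walnuts: 11.1 oz; dried cranberries: 826.9 g; buttermilk: 396.9 g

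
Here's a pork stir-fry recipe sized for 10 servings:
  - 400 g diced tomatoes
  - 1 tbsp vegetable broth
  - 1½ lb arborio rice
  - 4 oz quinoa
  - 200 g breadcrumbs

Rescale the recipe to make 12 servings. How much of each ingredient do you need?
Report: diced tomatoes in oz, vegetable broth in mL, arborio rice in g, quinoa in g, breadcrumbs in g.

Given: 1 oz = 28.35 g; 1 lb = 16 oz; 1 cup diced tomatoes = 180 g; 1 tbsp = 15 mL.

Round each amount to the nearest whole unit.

Scaling factor: 12/10 = 6/5 = 1.2.
diced tomatoes: 400 g × 6/5 ÷ 28.35 g/oz ≈ 17 oz
vegetable broth: 1 tbsp × 6/5 × 15 mL/tbsp = 18 mL
arborio rice: 1.5 lb × 6/5 × 16 oz/lb × 28.35 g/oz ≈ 816 g
quinoa: 4 oz × 6/5 × 28.35 g/oz ≈ 136 g
breadcrumbs: 200 g × 6/5 = 240 g

diced tomatoes: 17 oz; vegetable broth: 18 mL; arborio rice: 816 g; quinoa: 136 g; breadcrumbs: 240 g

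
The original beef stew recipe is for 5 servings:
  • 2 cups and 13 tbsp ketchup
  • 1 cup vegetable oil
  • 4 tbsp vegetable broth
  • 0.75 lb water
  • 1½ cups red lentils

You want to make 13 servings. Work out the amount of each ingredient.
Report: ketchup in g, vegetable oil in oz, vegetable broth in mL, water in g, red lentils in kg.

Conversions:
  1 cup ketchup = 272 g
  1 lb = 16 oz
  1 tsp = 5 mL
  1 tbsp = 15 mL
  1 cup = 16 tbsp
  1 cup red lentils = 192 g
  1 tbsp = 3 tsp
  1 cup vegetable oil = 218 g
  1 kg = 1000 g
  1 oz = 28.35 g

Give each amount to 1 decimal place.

ketchup: 1989.0 g; vegetable oil: 20.0 oz; vegetable broth: 156.0 mL; water: 884.5 g; red lentils: 0.7 kg

Scaling factor: 13/5 = 2.6.
ketchup: (2 cup + 13 tbsp = 2.8125 cup) × 13/5 × 272 g/cup = 1989.0 g
vegetable oil: 1 cup × 13/5 × 218 g/cup ÷ 28.35 g/oz ≈ 20.0 oz
vegetable broth: 4 tbsp × 13/5 × 15 mL/tbsp = 156.0 mL
water: 0.75 lb × 13/5 × 16 oz/lb × 28.35 g/oz ≈ 884.5 g
red lentils: 1.5 cup × 13/5 × 192 g/cup ÷ 1000 g/kg ≈ 0.7 kg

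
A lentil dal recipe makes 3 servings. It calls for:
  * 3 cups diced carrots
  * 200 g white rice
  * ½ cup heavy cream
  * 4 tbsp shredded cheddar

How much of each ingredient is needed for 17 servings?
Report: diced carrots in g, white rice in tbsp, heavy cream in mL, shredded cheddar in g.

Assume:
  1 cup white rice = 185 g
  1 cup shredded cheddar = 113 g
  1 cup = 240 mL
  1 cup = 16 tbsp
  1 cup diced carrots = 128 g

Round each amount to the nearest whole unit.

Scaling factor: 17/3.
diced carrots: 3 cup × 17/3 × 128 g/cup = 2176 g
white rice: 200 g × 17/3 ÷ 185 g/cup × 16 tbsp/cup ≈ 98 tbsp
heavy cream: 0.5 cup × 17/3 × 240 mL/cup = 680 mL
shredded cheddar: 4 tbsp × 17/3 ÷ 16 tbsp/cup × 113 g/cup ≈ 160 g

diced carrots: 2176 g; white rice: 98 tbsp; heavy cream: 680 mL; shredded cheddar: 160 g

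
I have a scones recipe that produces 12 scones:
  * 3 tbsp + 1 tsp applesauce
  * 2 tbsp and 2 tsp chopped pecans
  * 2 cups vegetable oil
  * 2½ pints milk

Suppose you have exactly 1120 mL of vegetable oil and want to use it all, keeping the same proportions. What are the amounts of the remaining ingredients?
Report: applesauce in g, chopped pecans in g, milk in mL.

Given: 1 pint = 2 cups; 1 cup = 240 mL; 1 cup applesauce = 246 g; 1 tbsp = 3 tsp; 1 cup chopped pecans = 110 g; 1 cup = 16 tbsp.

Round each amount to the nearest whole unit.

The original recipe has 480 mL of vegetable oil, so the scaling factor is 1120 ÷ 480 = 7/3.
applesauce: (3 tbsp + 1 tsp = 10/3 tbsp) × 7/3 ÷ 16 tbsp/cup × 246 g/cup ≈ 120 g
chopped pecans: (2 tbsp + 2 tsp = 8/3 tbsp) × 7/3 ÷ 16 tbsp/cup × 110 g/cup ≈ 43 g
milk: 2.5 pint × 7/3 × 2 cup/pint × 240 mL/cup = 2800 mL

applesauce: 120 g; chopped pecans: 43 g; milk: 2800 mL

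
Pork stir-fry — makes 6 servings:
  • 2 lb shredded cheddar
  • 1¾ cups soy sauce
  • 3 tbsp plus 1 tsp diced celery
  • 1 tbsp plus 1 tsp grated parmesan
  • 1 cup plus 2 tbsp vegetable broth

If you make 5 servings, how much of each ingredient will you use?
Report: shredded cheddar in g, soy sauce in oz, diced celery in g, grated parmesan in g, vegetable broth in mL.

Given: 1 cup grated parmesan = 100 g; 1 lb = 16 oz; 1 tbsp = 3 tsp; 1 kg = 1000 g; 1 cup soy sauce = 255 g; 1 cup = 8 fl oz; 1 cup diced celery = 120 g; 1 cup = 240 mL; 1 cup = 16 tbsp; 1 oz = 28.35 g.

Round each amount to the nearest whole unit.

Scaling factor: 5/6.
shredded cheddar: 2 lb × 5/6 × 16 oz/lb × 28.35 g/oz = 756 g
soy sauce: 1.75 cup × 5/6 × 255 g/cup ÷ 28.35 g/oz ≈ 13 oz
diced celery: (3 tbsp + 1 tsp = 10/3 tbsp) × 5/6 ÷ 16 tbsp/cup × 120 g/cup ≈ 21 g
grated parmesan: (1 tbsp + 1 tsp = 4/3 tbsp) × 5/6 ÷ 16 tbsp/cup × 100 g/cup ≈ 7 g
vegetable broth: (1 cup + 2 tbsp = 1.125 cup) × 5/6 × 240 mL/cup = 225 mL

shredded cheddar: 756 g; soy sauce: 13 oz; diced celery: 21 g; grated parmesan: 7 g; vegetable broth: 225 mL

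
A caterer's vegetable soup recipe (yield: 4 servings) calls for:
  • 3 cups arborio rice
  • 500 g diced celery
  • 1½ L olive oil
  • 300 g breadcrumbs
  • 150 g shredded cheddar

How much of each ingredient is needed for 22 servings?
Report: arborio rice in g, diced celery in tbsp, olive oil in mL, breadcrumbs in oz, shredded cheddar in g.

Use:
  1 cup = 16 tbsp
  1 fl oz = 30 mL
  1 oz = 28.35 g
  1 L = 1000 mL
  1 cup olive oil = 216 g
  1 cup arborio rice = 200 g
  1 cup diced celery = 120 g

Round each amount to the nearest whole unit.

arborio rice: 3300 g; diced celery: 367 tbsp; olive oil: 8250 mL; breadcrumbs: 58 oz; shredded cheddar: 825 g

Scaling factor: 22/4 = 11/2 = 5.5.
arborio rice: 3 cup × 11/2 × 200 g/cup = 3300 g
diced celery: 500 g × 11/2 ÷ 120 g/cup × 16 tbsp/cup ≈ 367 tbsp
olive oil: 1.5 L × 11/2 × 1000 mL/L = 8250 mL
breadcrumbs: 300 g × 11/2 ÷ 28.35 g/oz ≈ 58 oz
shredded cheddar: 150 g × 11/2 = 825 g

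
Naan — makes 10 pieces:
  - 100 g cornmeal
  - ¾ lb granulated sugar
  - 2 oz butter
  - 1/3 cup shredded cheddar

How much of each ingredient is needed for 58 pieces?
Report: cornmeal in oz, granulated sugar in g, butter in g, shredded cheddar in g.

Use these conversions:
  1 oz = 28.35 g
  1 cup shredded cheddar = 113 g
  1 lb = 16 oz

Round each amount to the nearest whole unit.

Scaling factor: 58/10 = 29/5 = 5.8.
cornmeal: 100 g × 29/5 ÷ 28.35 g/oz ≈ 20 oz
granulated sugar: 0.75 lb × 29/5 × 16 oz/lb × 28.35 g/oz ≈ 1973 g
butter: 2 oz × 29/5 × 28.35 g/oz ≈ 329 g
shredded cheddar: 1/3 cup × 29/5 × 113 g/cup ≈ 218 g

cornmeal: 20 oz; granulated sugar: 1973 g; butter: 329 g; shredded cheddar: 218 g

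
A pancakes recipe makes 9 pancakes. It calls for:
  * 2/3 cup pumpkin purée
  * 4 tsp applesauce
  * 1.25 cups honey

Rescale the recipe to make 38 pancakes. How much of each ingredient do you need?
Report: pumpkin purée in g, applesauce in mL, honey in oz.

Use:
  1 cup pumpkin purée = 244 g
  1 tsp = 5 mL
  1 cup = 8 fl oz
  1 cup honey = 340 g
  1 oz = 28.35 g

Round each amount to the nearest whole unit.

pumpkin purée: 687 g; applesauce: 84 mL; honey: 63 oz

Scaling factor: 38/9.
pumpkin purée: 2/3 cup × 38/9 × 244 g/cup ≈ 687 g
applesauce: 4 tsp × 38/9 × 5 mL/tsp ≈ 84 mL
honey: 1.25 cup × 38/9 × 340 g/cup ÷ 28.35 g/oz ≈ 63 oz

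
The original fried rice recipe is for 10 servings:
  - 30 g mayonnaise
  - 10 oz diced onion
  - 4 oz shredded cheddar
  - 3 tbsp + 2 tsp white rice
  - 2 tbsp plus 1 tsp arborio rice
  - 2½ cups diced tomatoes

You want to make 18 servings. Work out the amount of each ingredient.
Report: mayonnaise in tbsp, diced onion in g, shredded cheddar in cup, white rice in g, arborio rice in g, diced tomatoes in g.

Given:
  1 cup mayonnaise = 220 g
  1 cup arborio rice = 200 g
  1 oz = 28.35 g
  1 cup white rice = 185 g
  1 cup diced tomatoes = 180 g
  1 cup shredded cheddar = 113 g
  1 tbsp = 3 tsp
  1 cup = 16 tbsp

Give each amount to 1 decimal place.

mayonnaise: 3.9 tbsp; diced onion: 510.3 g; shredded cheddar: 1.8 cup; white rice: 76.3 g; arborio rice: 52.5 g; diced tomatoes: 810.0 g

Scaling factor: 18/10 = 9/5 = 1.8.
mayonnaise: 30 g × 9/5 ÷ 220 g/cup × 16 tbsp/cup ≈ 3.9 tbsp
diced onion: 10 oz × 9/5 × 28.35 g/oz = 510.3 g
shredded cheddar: 4 oz × 9/5 × 28.35 g/oz ÷ 113 g/cup ≈ 1.8 cup
white rice: (3 tbsp + 2 tsp = 11/3 tbsp) × 9/5 ÷ 16 tbsp/cup × 185 g/cup ≈ 76.3 g
arborio rice: (2 tbsp + 1 tsp = 7/3 tbsp) × 9/5 ÷ 16 tbsp/cup × 200 g/cup = 52.5 g
diced tomatoes: 2.5 cup × 9/5 × 180 g/cup = 810.0 g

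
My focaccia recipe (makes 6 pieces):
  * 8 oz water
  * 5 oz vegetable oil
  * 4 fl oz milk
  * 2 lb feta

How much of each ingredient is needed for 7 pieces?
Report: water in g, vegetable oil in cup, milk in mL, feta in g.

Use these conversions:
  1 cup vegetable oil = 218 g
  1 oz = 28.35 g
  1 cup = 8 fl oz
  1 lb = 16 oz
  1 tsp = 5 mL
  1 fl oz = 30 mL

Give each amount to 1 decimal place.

Scaling factor: 7/6.
water: 8 oz × 7/6 × 28.35 g/oz = 264.6 g
vegetable oil: 5 oz × 7/6 × 28.35 g/oz ÷ 218 g/cup ≈ 0.8 cup
milk: 4 fl oz × 7/6 × 30 mL/fl oz = 140.0 mL
feta: 2 lb × 7/6 × 16 oz/lb × 28.35 g/oz = 1058.4 g

water: 264.6 g; vegetable oil: 0.8 cup; milk: 140.0 mL; feta: 1058.4 g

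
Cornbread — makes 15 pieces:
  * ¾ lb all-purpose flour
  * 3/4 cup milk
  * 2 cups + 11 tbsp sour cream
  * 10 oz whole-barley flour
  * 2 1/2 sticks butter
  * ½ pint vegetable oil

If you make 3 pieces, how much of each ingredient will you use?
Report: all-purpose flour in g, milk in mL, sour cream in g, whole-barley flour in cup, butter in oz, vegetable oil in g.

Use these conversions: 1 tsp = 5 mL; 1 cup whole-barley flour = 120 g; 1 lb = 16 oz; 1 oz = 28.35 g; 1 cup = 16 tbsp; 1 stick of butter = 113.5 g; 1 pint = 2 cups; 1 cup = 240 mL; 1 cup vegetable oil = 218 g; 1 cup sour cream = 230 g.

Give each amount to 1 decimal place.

all-purpose flour: 68.0 g; milk: 36.0 mL; sour cream: 123.6 g; whole-barley flour: 0.5 cup; butter: 2.0 oz; vegetable oil: 43.6 g

Scaling factor: 3/15 = 1/5 = 0.2.
all-purpose flour: 0.75 lb × 1/5 × 16 oz/lb × 28.35 g/oz ≈ 68.0 g
milk: 0.75 cup × 1/5 × 240 mL/cup = 36.0 mL
sour cream: (2 cup + 11 tbsp = 2.6875 cup) × 1/5 × 230 g/cup ≈ 123.6 g
whole-barley flour: 10 oz × 1/5 × 28.35 g/oz ÷ 120 g/cup ≈ 0.5 cup
butter: 2.5 stick × 1/5 × 113.5 g/stick ÷ 28.35 g/oz ≈ 2.0 oz
vegetable oil: 0.5 pint × 1/5 × 2 cup/pint × 218 g/cup = 43.6 g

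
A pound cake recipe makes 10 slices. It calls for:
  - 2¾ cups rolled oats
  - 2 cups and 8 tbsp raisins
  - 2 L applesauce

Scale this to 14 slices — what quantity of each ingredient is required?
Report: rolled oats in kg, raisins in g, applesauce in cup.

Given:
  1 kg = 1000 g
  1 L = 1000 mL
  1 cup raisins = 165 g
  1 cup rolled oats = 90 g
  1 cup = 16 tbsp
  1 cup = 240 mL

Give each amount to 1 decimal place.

rolled oats: 0.3 kg; raisins: 577.5 g; applesauce: 11.7 cup

Scaling factor: 14/10 = 7/5 = 1.4.
rolled oats: 2.75 cup × 7/5 × 90 g/cup ÷ 1000 g/kg ≈ 0.3 kg
raisins: (2 cup + 8 tbsp = 2.5 cup) × 7/5 × 165 g/cup = 577.5 g
applesauce: 2 L × 7/5 × 1000 mL/L ÷ 240 mL/cup ≈ 11.7 cup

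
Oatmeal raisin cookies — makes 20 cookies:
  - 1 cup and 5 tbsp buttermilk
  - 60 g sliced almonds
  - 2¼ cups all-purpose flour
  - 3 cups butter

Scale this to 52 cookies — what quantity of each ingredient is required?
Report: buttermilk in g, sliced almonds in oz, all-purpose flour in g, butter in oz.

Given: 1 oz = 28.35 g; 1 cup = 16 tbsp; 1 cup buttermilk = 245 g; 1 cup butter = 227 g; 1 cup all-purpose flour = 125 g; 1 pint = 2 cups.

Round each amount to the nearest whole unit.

buttermilk: 836 g; sliced almonds: 6 oz; all-purpose flour: 731 g; butter: 62 oz

Scaling factor: 52/20 = 13/5 = 2.6.
buttermilk: (1 cup + 5 tbsp = 1.3125 cup) × 13/5 × 245 g/cup ≈ 836 g
sliced almonds: 60 g × 13/5 ÷ 28.35 g/oz ≈ 6 oz
all-purpose flour: 2.25 cup × 13/5 × 125 g/cup ≈ 731 g
butter: 3 cup × 13/5 × 227 g/cup ÷ 28.35 g/oz ≈ 62 oz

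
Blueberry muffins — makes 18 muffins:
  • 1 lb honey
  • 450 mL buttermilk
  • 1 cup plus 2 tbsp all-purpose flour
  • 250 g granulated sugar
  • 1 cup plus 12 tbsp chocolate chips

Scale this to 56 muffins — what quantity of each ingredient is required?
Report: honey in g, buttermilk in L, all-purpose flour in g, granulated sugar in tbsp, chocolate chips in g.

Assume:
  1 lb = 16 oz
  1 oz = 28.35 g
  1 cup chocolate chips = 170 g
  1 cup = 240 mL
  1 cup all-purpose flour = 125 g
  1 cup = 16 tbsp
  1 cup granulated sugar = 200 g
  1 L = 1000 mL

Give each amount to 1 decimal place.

honey: 1411.2 g; buttermilk: 1.4 L; all-purpose flour: 437.5 g; granulated sugar: 62.2 tbsp; chocolate chips: 925.6 g

Scaling factor: 56/18 = 28/9.
honey: 1 lb × 28/9 × 16 oz/lb × 28.35 g/oz = 1411.2 g
buttermilk: 450 mL × 28/9 ÷ 1000 mL/L = 1.4 L
all-purpose flour: (1 cup + 2 tbsp = 1.125 cup) × 28/9 × 125 g/cup = 437.5 g
granulated sugar: 250 g × 28/9 ÷ 200 g/cup × 16 tbsp/cup ≈ 62.2 tbsp
chocolate chips: (1 cup + 12 tbsp = 1.75 cup) × 28/9 × 170 g/cup ≈ 925.6 g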